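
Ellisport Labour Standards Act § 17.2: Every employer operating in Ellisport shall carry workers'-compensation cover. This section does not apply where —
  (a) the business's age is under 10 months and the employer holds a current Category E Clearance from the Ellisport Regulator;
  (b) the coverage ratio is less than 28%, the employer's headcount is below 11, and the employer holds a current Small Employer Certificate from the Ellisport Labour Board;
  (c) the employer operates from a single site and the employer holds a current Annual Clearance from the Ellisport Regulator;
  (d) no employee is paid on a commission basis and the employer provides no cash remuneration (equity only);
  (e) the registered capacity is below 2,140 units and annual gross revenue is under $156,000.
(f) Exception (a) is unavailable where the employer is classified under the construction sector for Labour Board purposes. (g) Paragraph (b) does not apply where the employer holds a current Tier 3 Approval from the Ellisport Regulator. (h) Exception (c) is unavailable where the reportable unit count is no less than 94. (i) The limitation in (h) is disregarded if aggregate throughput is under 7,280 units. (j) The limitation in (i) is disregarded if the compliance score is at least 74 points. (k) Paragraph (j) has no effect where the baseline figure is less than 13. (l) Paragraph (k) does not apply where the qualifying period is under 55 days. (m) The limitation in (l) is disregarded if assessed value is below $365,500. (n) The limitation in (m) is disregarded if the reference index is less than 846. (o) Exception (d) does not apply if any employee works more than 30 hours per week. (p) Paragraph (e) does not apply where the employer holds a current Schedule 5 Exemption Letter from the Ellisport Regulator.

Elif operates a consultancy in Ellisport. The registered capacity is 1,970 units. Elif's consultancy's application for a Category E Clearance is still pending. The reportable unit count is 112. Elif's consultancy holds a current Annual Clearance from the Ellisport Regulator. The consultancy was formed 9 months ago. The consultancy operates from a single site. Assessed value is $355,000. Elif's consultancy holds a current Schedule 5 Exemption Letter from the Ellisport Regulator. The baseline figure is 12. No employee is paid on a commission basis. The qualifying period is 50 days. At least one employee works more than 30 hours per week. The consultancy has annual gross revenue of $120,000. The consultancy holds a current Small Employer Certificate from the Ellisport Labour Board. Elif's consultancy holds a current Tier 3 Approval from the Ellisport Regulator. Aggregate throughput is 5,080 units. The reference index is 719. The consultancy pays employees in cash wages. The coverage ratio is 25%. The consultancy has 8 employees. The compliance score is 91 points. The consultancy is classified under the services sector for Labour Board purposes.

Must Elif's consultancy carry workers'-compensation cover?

Yes — Elif's consultancy must carry workers'-compensation cover.

Exception (a) fails — there is no Category E Clearance in force.
All of (b)'s requirements are met (the coverage ratio is 25%, less than the 28% limit; the employer's headcount is 8, below the 11 limit; a current Small Employer Certificate is held). But applying paragraph (g): (g) operates — a current Tier 3 Approval is held. So (b) is unavailable.
All of (c)'s requirements are met (the employer operates from a single site; a current Annual Clearance is held). But: (h) operates against (c): the reportable unit count is 112, meeting the 94 threshold. (i) would limit (h) — aggregate throughput is 5,080 units, under the 7,280 units limit — but (j) sets (i) aside: (j) operates against (i): the compliance score is 91 points, meeting the 74 points threshold. (k) would limit (j) — the baseline figure is 12, less than the 13 limit — but (l) sets (k) aside: (l) is triggered — the qualifying period is 50 days, under the 55 days limit. (m) would limit (l) — assessed value is $355,000, below the $365,500 limit — but (n) sets (m) aside: (n) operates — the reference index is 719, less than the 846 limit. So (c) is unavailable.
Exception (d) requires that the employer provides no cash remuneration (equity only); but employees are paid cash wages, so (d) is unavailable.
Exception (e): the registered capacity is 1,970 units, below the 2,140 units limit; annual gross revenue is $120,000, under the $156,000 limit — every condition holds. But applying paragraph (p): (p) operates against (e): a current Schedule 5 Exemption Letter is held. Exception (e) does not apply.
None of the exceptions is available; § 17.2 applies in full.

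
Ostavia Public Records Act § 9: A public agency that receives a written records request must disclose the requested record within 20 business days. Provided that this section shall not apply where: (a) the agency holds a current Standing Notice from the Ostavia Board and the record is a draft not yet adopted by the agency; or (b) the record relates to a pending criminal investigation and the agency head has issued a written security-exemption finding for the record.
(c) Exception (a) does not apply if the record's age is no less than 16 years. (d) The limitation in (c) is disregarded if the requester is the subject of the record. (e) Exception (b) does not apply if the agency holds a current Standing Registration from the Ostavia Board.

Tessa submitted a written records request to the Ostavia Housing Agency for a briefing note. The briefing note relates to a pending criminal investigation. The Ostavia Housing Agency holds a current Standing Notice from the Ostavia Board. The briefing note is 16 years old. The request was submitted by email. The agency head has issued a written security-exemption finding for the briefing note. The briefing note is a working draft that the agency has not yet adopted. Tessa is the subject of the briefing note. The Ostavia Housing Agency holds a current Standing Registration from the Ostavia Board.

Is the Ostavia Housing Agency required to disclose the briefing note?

Exception (a)'s conditions are all satisfied: a current Standing Notice is held; the briefing note is an unadopted draft. Applying paragraphs (c)–(d): (c) operates (the record's age is 16 years, meeting the 16 years threshold), but is set aside by (d): (d) applies — Tessa is the subject of the briefing note. (a) remains available.
Exception (b)'s conditions are all satisfied: the briefing note relates to a pending investigation; a written security-exemption finding has been issued. But applying paragraph (e): (e) operates — a current Standing Registration is held. (b) is therefore removed.

No — exception (a) applies; the Ostavia Housing Agency is not required to disclose the briefing note.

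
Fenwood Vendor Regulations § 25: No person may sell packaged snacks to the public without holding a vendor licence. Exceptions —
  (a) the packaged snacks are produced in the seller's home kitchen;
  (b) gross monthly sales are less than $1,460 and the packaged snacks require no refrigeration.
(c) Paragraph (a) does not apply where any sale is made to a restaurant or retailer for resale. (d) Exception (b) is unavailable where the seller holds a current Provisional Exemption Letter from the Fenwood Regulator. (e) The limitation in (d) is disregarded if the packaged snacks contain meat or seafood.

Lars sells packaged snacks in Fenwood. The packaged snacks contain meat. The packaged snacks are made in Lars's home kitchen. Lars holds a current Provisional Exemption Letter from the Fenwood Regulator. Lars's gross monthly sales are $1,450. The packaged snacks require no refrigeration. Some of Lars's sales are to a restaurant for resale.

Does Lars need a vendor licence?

Exception (a)'s conditions are all satisfied: the packaged snacks are home-kitchen produced. However, paragraph (c) must be considered: (c) is engaged — some sales are to a restaurant for resale. So (a) is unavailable.
Exception (b) is satisfied on its face — gross monthly sales are $1,450, less than the $1,460 limit; the packaged snacks are shelf-stable. Under paragraphs (d)–(e): (d) is engaged (a current Provisional Exemption Letter is held), but yields to (e): (e) applies — the packaged snacks contain meat. (b) remains available.

No — exception (b) applies; Lars is not required to hold a vendor licence.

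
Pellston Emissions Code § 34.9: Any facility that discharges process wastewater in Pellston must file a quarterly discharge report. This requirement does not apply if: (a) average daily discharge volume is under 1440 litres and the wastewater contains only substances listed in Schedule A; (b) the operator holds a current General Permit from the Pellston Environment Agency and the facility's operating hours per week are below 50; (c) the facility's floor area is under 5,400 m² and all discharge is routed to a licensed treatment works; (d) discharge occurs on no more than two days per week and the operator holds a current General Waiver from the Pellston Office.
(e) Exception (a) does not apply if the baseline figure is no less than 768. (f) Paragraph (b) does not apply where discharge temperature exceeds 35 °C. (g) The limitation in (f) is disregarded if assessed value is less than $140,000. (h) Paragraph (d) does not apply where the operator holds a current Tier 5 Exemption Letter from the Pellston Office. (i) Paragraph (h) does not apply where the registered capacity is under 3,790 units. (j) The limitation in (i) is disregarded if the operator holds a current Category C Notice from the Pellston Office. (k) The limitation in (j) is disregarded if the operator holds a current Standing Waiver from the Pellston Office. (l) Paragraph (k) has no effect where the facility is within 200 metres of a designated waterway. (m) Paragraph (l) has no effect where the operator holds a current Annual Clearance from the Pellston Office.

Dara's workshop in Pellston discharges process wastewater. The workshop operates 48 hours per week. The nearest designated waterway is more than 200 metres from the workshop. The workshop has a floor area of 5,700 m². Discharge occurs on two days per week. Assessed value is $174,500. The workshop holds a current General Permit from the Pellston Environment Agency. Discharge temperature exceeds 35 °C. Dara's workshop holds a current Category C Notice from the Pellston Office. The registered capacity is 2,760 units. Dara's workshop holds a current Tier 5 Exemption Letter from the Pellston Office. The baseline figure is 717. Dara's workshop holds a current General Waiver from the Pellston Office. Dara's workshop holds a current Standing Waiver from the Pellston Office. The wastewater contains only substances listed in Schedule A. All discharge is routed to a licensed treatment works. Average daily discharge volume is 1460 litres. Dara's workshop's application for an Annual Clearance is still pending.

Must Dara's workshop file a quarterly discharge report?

No — exception (d) applies; Dara's workshop is not required to file a quarterly discharge report.

Exception (a) fails — average daily discharge volume is 1460 litres, not under 1440 litres.
Exception (b) is satisfied on its face — a current General Permit is held; the facility's operating hours per week are 48, below the 50 limit. But: (f) operates against (b): discharge temperature exceeds 35 °C. (g) is not engaged (assessed value is $174,500, not less than $140,000), so (f) stands. So (b) is unavailable.
Exception (c) does not apply: the facility's floor area is 5,700 m², not under 5,400 m².
All of (d)'s requirements are met (discharge occurs on no more than two days per week; a current General Waiver is held). Under paragraphs (h)–(m): (h) is triggered (a current Tier 5 Exemption Letter is held), but yields to (i): (i) operates against (h): the registered capacity is 2,760 units, under the 3,790 units limit. (j) would limit (i) — a current Category C Notice is held — but (k) sets (j) aside: (k) applies — a current Standing Waiver is held. (l) does not operate here (the workshop is more than 200 m from any designated waterway), so (k) stands. (d) remains available.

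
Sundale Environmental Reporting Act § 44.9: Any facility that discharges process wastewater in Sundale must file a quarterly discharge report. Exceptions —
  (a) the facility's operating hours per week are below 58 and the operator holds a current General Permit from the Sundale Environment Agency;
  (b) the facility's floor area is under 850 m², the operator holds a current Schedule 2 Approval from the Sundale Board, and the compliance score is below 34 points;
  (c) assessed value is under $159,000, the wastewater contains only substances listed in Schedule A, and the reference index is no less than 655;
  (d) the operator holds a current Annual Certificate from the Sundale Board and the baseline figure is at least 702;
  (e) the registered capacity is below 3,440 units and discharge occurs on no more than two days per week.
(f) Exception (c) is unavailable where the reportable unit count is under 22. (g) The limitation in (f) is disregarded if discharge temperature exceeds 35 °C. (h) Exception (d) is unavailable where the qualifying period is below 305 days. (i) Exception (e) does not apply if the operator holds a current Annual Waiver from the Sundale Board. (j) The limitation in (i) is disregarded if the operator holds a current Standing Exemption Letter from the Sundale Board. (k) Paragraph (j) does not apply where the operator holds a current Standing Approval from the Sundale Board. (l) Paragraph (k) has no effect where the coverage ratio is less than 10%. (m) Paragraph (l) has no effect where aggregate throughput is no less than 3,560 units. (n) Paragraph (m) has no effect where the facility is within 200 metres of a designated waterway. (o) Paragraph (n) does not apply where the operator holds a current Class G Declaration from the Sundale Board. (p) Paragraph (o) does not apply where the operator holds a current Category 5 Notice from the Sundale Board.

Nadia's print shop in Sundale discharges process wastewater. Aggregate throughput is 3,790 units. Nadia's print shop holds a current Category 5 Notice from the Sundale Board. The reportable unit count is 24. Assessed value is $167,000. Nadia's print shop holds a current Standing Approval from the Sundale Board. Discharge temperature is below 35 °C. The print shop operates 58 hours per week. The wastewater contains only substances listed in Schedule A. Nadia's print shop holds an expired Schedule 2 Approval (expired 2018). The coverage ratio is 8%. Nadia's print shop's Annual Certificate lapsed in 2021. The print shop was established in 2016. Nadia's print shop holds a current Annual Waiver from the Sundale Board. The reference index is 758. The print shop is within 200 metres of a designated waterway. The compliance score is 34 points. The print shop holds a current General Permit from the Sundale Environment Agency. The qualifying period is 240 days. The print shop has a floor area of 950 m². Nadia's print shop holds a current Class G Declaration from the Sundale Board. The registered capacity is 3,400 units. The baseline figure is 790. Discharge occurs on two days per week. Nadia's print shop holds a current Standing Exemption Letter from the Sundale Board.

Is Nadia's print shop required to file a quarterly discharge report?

No — exception (e) applies; Nadia's print shop is not required to file a quarterly discharge report.

Exception (a) fails — the facility's operating hours per week are 58, not below 58.
Exception (b) requires that the facility's floor area is under 850 m²; but the facility's floor area is 950 m², not under 850 m², so (b) is unavailable.
Exception (c) fails — assessed value is $167,000, not under $159,000.
Exception (d) does not apply: the Annual Certificate is not current.
All of (e)'s requirements are met (the registered capacity is 3,400 units, below the 3,440 units limit; discharge occurs on no more than two days per week). Applying paragraphs (i)–(p): (i) is triggered (a current Annual Waiver is held), but is set aside by (j): (j) applies — a current Standing Exemption Letter is held. (k) would limit (j) — a current Standing Approval is held — but (l) sets (k) aside: (l) operates against (k): the coverage ratio is 8%, less than the 10% limit. (m) would limit (l) — aggregate throughput is 3,790 units, meeting the 3,560 units threshold — but (n) sets (m) aside: (n) is triggered — the print shop is within 200 m of a designated waterway. (o) is triggered (a current Class G Declaration is held), but is overridden by (p): (p) is triggered — a current Category 5 Notice is held. (e) remains available.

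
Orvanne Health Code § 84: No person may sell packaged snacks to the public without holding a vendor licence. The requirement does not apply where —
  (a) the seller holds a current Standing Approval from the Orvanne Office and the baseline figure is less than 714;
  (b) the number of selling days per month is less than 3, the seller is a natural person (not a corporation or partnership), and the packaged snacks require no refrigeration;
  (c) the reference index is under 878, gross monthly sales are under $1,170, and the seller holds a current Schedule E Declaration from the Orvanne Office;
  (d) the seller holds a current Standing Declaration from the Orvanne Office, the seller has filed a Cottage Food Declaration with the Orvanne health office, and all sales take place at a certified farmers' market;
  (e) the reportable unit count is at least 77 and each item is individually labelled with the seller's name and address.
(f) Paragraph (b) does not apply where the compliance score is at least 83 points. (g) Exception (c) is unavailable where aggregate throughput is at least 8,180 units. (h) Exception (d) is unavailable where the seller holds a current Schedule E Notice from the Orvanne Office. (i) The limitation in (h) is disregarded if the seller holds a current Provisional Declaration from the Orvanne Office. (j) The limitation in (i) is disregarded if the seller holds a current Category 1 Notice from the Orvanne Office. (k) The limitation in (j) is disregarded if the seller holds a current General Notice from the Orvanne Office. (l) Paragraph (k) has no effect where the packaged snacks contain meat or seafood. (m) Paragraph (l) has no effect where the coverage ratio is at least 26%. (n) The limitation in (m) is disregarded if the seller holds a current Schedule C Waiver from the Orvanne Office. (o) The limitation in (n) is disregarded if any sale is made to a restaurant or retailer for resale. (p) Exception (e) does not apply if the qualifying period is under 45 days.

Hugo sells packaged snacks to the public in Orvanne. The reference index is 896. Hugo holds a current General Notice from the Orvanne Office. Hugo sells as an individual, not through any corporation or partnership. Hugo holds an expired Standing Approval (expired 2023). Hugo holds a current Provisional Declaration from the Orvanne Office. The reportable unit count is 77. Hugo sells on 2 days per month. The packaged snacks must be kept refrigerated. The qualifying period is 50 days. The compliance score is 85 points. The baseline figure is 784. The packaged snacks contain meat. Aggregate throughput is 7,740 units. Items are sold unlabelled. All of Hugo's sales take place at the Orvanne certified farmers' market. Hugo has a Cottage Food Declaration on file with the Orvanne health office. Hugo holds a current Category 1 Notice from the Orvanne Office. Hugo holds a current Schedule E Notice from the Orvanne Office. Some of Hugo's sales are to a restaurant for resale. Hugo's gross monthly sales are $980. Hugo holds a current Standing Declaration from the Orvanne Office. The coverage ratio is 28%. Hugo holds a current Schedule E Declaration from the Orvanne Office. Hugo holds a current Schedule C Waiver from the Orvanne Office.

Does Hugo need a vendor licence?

No — exception (d) applies; Hugo is not required to hold a vendor licence.

Exception (a) requires that the seller holds a current Standing Approval from the Orvanne Office; but the Standing Approval is not current, so (a) is unavailable.
Exception (b) does not apply: the packaged snacks require refrigeration.
Exception (c) does not apply: the reference index is 896, not under 878.
All of (d)'s requirements are met (a current Standing Declaration is held; a Cottage Food Declaration is on file; all sales are at a certified farmers' market). Considering the limiting provisions: (h) would limit (d) — a current Schedule E Notice is held — but (i) sets (h) aside: (i) applies — a current Provisional Declaration is held. (j) is triggered (a current Category 1 Notice is held), but is displaced by (k): (k) is triggered — a current General Notice is held. (l) would limit (k) — the packaged snacks contain meat — but (m) sets (l) aside: (m) operates — the coverage ratio is 28%, meeting the 26% threshold. (n) would limit (m) — a current Schedule C Waiver is held — but (o) sets (n) aside: (o) operates against (n): some sales are to a restaurant for resale. (d) remains available.
Exception (e) does not apply: items are sold unlabelled.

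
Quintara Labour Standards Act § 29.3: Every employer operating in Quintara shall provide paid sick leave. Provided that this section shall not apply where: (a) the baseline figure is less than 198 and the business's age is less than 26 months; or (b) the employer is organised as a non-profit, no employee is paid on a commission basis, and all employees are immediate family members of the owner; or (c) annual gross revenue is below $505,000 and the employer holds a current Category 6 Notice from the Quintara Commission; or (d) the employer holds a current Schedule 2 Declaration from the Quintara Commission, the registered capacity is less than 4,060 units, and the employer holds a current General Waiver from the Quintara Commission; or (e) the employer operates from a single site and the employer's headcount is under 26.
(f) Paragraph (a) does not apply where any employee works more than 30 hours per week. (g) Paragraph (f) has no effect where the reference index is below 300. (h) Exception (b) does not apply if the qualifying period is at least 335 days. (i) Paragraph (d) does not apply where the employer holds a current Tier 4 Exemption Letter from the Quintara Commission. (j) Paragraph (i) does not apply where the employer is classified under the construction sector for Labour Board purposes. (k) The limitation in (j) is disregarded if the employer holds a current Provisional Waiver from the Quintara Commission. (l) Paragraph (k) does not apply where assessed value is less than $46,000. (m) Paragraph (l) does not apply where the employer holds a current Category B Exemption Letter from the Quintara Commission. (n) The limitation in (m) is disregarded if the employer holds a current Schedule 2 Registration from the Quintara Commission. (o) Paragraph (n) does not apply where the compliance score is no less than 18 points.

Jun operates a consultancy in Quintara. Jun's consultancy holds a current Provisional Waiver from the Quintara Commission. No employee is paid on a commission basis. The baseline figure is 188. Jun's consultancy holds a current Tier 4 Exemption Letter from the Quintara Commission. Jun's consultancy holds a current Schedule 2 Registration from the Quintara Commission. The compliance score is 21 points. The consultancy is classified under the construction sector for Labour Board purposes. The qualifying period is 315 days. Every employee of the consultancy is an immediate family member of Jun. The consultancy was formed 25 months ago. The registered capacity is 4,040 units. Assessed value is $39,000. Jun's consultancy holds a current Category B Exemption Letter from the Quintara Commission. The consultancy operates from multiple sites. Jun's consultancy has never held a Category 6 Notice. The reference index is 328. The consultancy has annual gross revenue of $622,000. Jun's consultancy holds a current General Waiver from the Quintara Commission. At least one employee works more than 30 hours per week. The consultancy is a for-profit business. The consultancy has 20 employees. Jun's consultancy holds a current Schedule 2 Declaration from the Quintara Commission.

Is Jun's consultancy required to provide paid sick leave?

Exception (a): the baseline figure is 188, less than the 198 limit; the business's age is 25 months, less than the 26 months limit — every condition holds. However, paragraphs (f)–(g) must be considered: (f) is triggered — at least one employee exceeds 30 hours/week. (g), which would lift (f), does not operate here — the reference index is 328, not below 300. So (a) is unavailable.
Exception (b) requires that the employer is organised as a non-profit; but the employer is for-profit, so (b) is unavailable.
Exception (c) requires that annual gross revenue is below $505,000; but annual gross revenue is $622,000, not below $505,000, so (c) is unavailable.
Exception (d) is satisfied on its face — a current Schedule 2 Declaration is held; the registered capacity is 4,040 units, less than the 4,060 units limit; a current General Waiver is held. Turning to paragraphs (i)–(o): (i) operates against (d): a current Tier 4 Exemption Letter is held. (j) is engaged (the consultancy is classified under the construction sector), but is itself disapplied by (k): (k) operates — a current Provisional Waiver is held. (l) is triggered (assessed value is $39,000, less than the $46,000 limit), but is overridden by (m): (m) operates against (l): a current Category B Exemption Letter is held. (n) would limit (m) — a current Schedule 2 Registration is held — but (o) sets (n) aside: (o) operates against (n): the compliance score is 21 points, meeting the 18 points threshold. Exception (d) does not apply.
Exception (e) requires that the employer operates from a single site; but the employer operates from multiple sites, so (e) is unavailable.
None of the exceptions is available; § 29.3 applies in full.

Yes — Jun's consultancy must provide paid sick leave.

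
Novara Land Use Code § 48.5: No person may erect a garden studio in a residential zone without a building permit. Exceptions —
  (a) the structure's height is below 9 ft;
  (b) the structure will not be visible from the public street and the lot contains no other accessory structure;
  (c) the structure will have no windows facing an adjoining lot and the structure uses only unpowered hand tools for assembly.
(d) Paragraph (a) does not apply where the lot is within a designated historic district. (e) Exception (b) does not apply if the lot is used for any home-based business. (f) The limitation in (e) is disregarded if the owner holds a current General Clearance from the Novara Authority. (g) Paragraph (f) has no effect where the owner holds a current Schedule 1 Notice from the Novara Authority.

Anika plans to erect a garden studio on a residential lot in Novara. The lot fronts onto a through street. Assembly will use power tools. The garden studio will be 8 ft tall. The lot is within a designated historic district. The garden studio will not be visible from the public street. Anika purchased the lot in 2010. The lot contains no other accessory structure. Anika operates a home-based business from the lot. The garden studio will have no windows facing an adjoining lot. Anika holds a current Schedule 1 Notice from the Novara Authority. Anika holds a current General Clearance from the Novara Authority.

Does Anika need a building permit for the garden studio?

Exception (a) is satisfied on its face — the structure's height is 8 ft, below the 9 ft limit. But applying paragraph (d): (d) is triggered — the lot is in a historic district. Exception (a) does not apply.
All of (b)'s requirements are met (the structure will not be visible from the street; the lot has no other accessory structure). But applying paragraphs (e)–(g): (e) operates against (b): a home-based business operates on the lot. (f) would limit (e) — a current General Clearance is held — but (g) sets (f) aside: (g) is engaged — a current Schedule 1 Notice is held. (b) is therefore removed.
Exception (c) requires that the structure uses only unpowered hand tools for assembly; but assembly uses power tools, so (c) is unavailable.
No exception displaces § 48.5.

Yes — Anika must obtain a building permit.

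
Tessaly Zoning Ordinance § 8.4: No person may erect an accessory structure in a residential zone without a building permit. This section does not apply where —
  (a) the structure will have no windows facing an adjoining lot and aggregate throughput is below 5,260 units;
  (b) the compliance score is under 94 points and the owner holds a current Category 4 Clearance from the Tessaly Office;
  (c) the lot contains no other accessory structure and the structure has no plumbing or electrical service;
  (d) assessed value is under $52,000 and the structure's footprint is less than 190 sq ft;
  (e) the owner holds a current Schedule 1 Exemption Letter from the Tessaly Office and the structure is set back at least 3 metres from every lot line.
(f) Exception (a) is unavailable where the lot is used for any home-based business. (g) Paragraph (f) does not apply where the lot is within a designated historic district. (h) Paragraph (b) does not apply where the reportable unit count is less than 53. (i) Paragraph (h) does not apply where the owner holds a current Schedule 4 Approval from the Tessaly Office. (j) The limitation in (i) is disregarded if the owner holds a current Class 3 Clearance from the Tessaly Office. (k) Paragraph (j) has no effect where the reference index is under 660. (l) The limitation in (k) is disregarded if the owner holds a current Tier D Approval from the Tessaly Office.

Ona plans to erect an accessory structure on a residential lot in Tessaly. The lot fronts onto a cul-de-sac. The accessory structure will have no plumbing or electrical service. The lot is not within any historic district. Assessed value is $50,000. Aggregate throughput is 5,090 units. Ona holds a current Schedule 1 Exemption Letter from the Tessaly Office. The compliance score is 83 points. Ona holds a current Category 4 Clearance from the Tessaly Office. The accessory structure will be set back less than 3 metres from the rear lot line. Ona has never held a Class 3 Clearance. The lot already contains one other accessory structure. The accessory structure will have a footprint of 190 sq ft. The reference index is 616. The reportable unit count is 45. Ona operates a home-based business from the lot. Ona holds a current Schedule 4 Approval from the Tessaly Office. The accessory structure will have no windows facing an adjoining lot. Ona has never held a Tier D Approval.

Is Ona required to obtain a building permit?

No — exception (b) applies; Ona does not need a building permit.

Exception (a): no windows face an adjoining lot; aggregate throughput is 5,090 units, below the 5,260 units limit — every condition holds. Turning to paragraphs (f)–(g): (f) operates against (a): a home-based business operates on the lot. (g), which would lift (f), is not engaged — the lot is not in a historic district. So (a) is unavailable.
Exception (b): the compliance score is 83 points, under the 94 points limit; a current Category 4 Clearance is held — every condition holds. As to paragraphs (h)–(l): (h) applies (the reportable unit count is 45, less than the 53 limit), but is overridden by (i): (i) operates against (h): a current Schedule 4 Approval is held. (j), which would lift (i), is not triggered — there is no Class 3 Clearance in force. (b) remains available.
Exception (c) requires that the lot contains no other accessory structure; but the lot already has another accessory structure, so (c) is unavailable.
Exception (d) fails — the structure's footprint is 190 sq ft, not less than 190 sq ft.
Exception (e) fails — the rear setback is under 3 m.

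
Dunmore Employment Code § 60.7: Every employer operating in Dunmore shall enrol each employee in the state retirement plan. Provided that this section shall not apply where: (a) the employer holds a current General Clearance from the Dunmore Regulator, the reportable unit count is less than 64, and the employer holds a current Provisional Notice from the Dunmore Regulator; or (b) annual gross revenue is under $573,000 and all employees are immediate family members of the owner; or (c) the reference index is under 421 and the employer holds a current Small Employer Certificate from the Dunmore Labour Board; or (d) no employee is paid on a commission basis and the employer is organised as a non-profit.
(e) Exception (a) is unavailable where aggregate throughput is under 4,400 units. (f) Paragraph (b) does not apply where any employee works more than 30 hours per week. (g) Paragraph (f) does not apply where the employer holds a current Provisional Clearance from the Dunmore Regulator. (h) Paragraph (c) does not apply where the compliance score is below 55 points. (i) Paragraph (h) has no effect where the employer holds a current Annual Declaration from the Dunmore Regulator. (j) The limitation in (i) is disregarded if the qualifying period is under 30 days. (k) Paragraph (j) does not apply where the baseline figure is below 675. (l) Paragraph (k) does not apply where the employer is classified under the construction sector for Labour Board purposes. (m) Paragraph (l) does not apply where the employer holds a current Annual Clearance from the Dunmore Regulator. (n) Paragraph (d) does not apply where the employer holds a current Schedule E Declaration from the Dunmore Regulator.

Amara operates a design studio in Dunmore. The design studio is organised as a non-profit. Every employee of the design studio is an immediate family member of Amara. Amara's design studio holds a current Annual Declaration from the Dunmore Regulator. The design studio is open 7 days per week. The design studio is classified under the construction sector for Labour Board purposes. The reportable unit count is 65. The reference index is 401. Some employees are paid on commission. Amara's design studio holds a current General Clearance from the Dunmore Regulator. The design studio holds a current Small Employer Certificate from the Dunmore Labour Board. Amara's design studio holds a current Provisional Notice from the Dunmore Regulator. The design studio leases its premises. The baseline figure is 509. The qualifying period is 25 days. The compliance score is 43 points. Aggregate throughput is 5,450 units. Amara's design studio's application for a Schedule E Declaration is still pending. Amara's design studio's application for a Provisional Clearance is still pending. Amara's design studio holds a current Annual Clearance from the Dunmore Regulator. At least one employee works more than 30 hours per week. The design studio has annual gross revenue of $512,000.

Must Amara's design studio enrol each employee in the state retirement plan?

No — exception (c) applies; Amara's design studio is not required to enrol each employee in the state retirement plan.

Exception (a) does not apply: the reportable unit count is 65, not less than 64.
Exception (b)'s conditions are all satisfied: annual gross revenue is $512,000, under the $573,000 limit; every employee is an immediate family member. But applying paragraphs (f)–(g): (f) is engaged — at least one employee exceeds 30 hours/week. (g), which would lift (f), is not triggered — the Provisional Clearance is not current. (b) is therefore removed.
Exception (c): the reference index is 401, under the 421 limit; a current Small Employer Certificate is held — every condition holds. Considering the limiting provisions: (h) would limit (c) — the compliance score is 43 points, below the 55 points limit — but (i) sets (h) aside: (i) is engaged — a current Annual Declaration is held. (j) operates (the qualifying period is 25 days, under the 30 days limit), but is itself disapplied by (k): (k) is triggered — the baseline figure is 509, below the 675 limit. (l) applies (the design studio is classified under the construction sector), but is displaced by (m): (m) applies — a current Annual Clearance is held. So (c) applies.
Exception (d) requires that no employee is paid on a commission basis; but some employees are paid on commission, so (d) is unavailable.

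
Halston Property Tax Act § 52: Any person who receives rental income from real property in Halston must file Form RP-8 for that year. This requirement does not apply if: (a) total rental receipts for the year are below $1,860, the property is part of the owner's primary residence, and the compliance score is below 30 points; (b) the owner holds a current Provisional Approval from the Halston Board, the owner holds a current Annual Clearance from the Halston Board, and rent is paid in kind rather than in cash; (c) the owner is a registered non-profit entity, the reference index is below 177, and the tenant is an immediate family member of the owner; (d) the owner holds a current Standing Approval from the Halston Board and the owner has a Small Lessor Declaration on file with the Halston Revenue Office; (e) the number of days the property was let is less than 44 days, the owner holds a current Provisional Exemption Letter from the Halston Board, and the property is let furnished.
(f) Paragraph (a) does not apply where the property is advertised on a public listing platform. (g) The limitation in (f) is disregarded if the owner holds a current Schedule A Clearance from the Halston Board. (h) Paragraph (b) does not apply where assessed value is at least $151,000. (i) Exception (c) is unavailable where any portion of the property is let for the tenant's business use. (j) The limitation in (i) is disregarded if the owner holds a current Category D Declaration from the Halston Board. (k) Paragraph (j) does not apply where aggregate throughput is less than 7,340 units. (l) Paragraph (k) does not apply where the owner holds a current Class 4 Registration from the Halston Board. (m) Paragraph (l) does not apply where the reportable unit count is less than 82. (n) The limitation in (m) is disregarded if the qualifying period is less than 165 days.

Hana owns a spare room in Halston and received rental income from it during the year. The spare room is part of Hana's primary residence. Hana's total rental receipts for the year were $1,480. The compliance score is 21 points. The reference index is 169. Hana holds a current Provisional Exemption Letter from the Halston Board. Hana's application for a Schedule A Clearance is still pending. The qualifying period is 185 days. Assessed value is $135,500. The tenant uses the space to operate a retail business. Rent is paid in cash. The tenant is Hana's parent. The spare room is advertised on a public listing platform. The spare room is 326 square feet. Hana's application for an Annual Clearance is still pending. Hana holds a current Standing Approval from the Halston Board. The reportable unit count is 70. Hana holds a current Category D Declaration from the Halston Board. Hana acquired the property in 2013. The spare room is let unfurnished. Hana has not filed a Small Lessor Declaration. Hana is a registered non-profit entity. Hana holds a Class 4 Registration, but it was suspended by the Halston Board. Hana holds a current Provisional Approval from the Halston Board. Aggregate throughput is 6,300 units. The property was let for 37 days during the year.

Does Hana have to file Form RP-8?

Exception (a)'s conditions are all satisfied: total rental receipts for the year are $1,480, below the $1,860 limit; the spare room is part of the primary residence; the compliance score is 21 points, below the 30 points limit. But: (f) operates — the property is publicly advertised. (g) is inapplicable (no current Schedule A Clearance is held), so (f) stands. (a) is therefore removed.
Exception (b) requires that the owner holds a current Annual Clearance from the Halston Board; but the Annual Clearance is not current, so (b) is unavailable.
All of (c)'s requirements are met (Hana is a registered non-profit; the reference index is 169, below the 177 limit; the tenant is an immediate family member). However, paragraphs (i)–(n) must be considered: (i) operates against (c): the space is let for business use. (j) would limit (i) — a current Category D Declaration is held — but (k) sets (j) aside: (k) operates against (j): aggregate throughput is 6,300 units, less than the 7,340 units limit. (l) is not triggered (no current Class 4 Registration is held), so (k) stands. Exception (c) does not apply.
Exception (d) requires that the owner has a Small Lessor Declaration on file with the Halston Revenue Office; but no Small Lessor Declaration is on file, so (d) is unavailable.
Exception (e) does not apply: the property is let unfurnished.
No exception is made out. Hana falls within the general rule.

Yes — Hana must file Form RP-8.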